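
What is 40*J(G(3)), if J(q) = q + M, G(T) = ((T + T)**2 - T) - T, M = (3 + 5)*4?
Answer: 2480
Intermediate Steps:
M = 32 (M = 8*4 = 32)
G(T) = -2*T + 4*T**2 (G(T) = ((2*T)**2 - T) - T = (4*T**2 - T) - T = (-T + 4*T**2) - T = -2*T + 4*T**2)
J(q) = 32 + q (J(q) = q + 32 = 32 + q)
40*J(G(3)) = 40*(32 + 2*3*(-1 + 2*3)) = 40*(32 + 2*3*(-1 + 6)) = 40*(32 + 2*3*5) = 40*(32 + 30) = 40*62 = 2480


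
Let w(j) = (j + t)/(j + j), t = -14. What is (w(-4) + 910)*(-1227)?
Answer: -4477323/4 ≈ -1.1193e+6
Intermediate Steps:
w(j) = (-14 + j)/(2*j) (w(j) = (j - 14)/(j + j) = (-14 + j)/((2*j)) = (-14 + j)*(1/(2*j)) = (-14 + j)/(2*j))
(w(-4) + 910)*(-1227) = ((1/2)*(-14 - 4)/(-4) + 910)*(-1227) = ((1/2)*(-1/4)*(-18) + 910)*(-1227) = (9/4 + 910)*(-1227) = (3649/4)*(-1227) = -4477323/4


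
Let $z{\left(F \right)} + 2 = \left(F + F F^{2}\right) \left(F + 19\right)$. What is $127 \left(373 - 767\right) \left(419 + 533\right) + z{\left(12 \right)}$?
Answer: $-47582238$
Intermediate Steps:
$z{\left(F \right)} = -2 + \left(19 + F\right) \left(F + F^{3}\right)$ ($z{\left(F \right)} = -2 + \left(F + F F^{2}\right) \left(F + 19\right) = -2 + \left(F + F^{3}\right) \left(19 + F\right) = -2 + \left(19 + F\right) \left(F + F^{3}\right)$)
$127 \left(373 - 767\right) \left(419 + 533\right) + z{\left(12 \right)} = 127 \left(373 - 767\right) \left(419 + 533\right) + \left(-2 + 12^{2} + 12^{4} + 19 \cdot 12 + 19 \cdot 12^{3}\right) = 127 \left(\left(-394\right) 952\right) + \left(-2 + 144 + 20736 + 228 + 19 \cdot 1728\right) = 127 \left(-375088\right) + \left(-2 + 144 + 20736 + 228 + 32832\right) = -47636176 + 53938 = -47582238$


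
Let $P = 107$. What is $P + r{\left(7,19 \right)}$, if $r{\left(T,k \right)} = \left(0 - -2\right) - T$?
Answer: $102$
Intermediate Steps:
$r{\left(T,k \right)} = 2 - T$ ($r{\left(T,k \right)} = \left(0 + 2\right) - T = 2 - T$)
$P + r{\left(7,19 \right)} = 107 + \left(2 - 7\right) = 107 - 5 = 102$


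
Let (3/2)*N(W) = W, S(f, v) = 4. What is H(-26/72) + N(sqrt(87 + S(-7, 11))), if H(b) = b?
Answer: -13/36 + 2*sqrt(91)/3 ≈ 5.9985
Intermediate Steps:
N(W) = 2*W/3
H(-26/72) + N(sqrt(87 + S(-7, 11))) = -26/72 + 2*sqrt(87 + 4)/3 = -26*1/72 + 2*sqrt(91)/3 = -13/36 + 2*sqrt(91)/3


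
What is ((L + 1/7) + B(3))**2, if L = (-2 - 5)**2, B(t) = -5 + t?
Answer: 108900/49 ≈ 2222.4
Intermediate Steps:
L = 49 (L = (-7)**2 = 49)
((L + 1/7) + B(3))**2 = ((49 + 1/7) + (-5 + 3))**2 = ((49 + 1/7) - 2)**2 = (344/7 - 2)**2 = (330/7)**2 = 108900/49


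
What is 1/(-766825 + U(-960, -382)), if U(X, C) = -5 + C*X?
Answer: -1/400110 ≈ -2.4993e-6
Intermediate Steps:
1/(-766825 + U(-960, -382)) = 1/(-766825 + (-5 - 382*(-960))) = 1/(-766825 + (-5 + 366720)) = 1/(-766825 + 366715) = 1/(-400110) = -1/400110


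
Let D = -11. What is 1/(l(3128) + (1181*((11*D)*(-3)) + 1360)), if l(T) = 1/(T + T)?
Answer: 6256/2690474129 ≈ 2.3252e-6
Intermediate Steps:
l(T) = 1/(2*T)
1/(l(3128) + (1181*((11*D)*(-3)) + 1360)) = 1/((½)/3128 + (1181*((11*(-11))*(-3)) + 1360)) = 1/((½)*(1/3128) + (1181*(-121*(-3)) + 1360)) = 1/(1/6256 + (1181*363 + 1360)) = 1/(1/6256 + (428703 + 1360)) = 1/(1/6256 + 430063) = 1/(2690474129/6256) = 6256/2690474129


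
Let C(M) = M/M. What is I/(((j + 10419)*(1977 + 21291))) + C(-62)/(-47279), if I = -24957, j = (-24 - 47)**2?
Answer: -513221761/5669118985040 ≈ -9.0529e-5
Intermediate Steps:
C(M) = 1
j = 5041 (j = (-71)**2 = 5041)
I/(((j + 10419)*(1977 + 21291))) + C(-62)/(-47279) = -24957*1/((1977 + 21291)*(5041 + 10419)) + 1/(-47279) = -24957/(15460*23268) + 1*(-1/47279) = -24957/359723280 - 1/47279 = -24957*1/359723280 - 1/47279 = -8319/119907760 - 1/47279 = -513221761/5669118985040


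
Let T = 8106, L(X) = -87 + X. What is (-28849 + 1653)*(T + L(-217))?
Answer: -212183192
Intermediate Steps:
(-28849 + 1653)*(T + L(-217)) = (-28849 + 1653)*(8106 + (-87 - 217)) = -27196*(8106 - 304) = -27196*7802 = -212183192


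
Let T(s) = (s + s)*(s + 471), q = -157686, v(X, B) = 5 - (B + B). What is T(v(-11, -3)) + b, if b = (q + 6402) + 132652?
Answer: -8028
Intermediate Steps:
v(X, B) = 5 - 2*B
b = -18632 (b = (-157686 + 6402) + 132652 = -151284 + 132652 = -18632)
T(s) = 2*s*(471 + s) (T(s) = (2*s)*(471 + s) = 2*s*(471 + s))
T(v(-11, -3)) + b = 2*(5 - 2*(-3))*(471 + (5 - 2*(-3))) - 18632 = 2*(5 + 6)*(471 + (5 + 6)) - 18632 = 2*11*(471 + 11) - 18632 = 2*11*482 - 18632 = 10604 - 18632 = -8028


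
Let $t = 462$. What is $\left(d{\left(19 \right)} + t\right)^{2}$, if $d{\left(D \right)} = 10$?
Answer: $222784$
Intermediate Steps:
$\left(d{\left(19 \right)} + t\right)^{2} = \left(10 + 462\right)^{2} = 472^{2} = 222784$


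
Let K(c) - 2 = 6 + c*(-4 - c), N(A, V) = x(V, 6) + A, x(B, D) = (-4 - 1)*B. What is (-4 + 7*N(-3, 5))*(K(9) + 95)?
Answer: 2800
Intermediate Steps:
x(B, D) = -5*B
N(A, V) = A - 5*V (N(A, V) = -5*V + A = A - 5*V)
K(c) = 8 + c*(-4 - c) (K(c) = 2 + (6 + c*(-4 - c)) = 8 + c*(-4 - c))
(-4 + 7*N(-3, 5))*(K(9) + 95) = (-4 + 7*(-3 - 5*5))*((8 - 1*9² - 4*9) + 95) = (-4 + 7*(-3 - 25))*((8 - 1*81 - 36) + 95) = (-4 + 7*(-28))*((8 - 81 - 36) + 95) = (-4 - 196)*(-109 + 95) = -200*(-14) = 2800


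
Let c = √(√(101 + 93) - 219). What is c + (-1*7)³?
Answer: -343 + I*√(219 - √194) ≈ -343.0 + 14.32*I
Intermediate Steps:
c = √(-219 + √194) (c = √(√194 - 219) = √(-219 + √194) ≈ 14.32*I)
c + (-1*7)³ = √(-219 + √194) + (-1*7)³ = √(-219 + √194) + (-7)³ = √(-219 + √194) - 343 = -343 + √(-219 + √194)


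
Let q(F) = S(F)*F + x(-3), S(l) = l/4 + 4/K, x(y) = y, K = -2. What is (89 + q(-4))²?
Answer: 9604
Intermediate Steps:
S(l) = -2 + l/4 (S(l) = l/4 + 4/(-2) = l*(¼) + 4*(-½) = l/4 - 2 = -2 + l/4)
q(F) = -3 + F*(-2 + F/4) (q(F) = (-2 + F/4)*F - 3 = F*(-2 + F/4) - 3 = -3 + F*(-2 + F/4))
(89 + q(-4))² = (89 + (-3 + (¼)*(-4)*(-8 - 4)))² = (89 + (-3 + (¼)*(-4)*(-12)))² = (89 + (-3 + 12))² = (89 + 9)² = 98² = 9604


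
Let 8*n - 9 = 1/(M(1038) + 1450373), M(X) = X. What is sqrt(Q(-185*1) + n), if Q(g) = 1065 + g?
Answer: sqrt(7424690169276770)/2902822 ≈ 29.684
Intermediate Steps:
n = 3265675/2902822 (n = 9/8 + 1/(8*(1038 + 1450373)) = 9/8 + (1/8)/1451411 = 9/8 + (1/8)*(1/1451411) = 9/8 + 1/11611288 = 3265675/2902822 ≈ 1.1250)
sqrt(Q(-185*1) + n) = sqrt((1065 - 185*1) + 3265675/2902822) = sqrt((1065 - 185) + 3265675/2902822) = sqrt(880 + 3265675/2902822) = sqrt(2557749035/2902822) = sqrt(7424690169276770)/2902822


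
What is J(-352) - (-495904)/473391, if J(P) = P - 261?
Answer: -289692779/473391 ≈ -611.95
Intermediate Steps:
J(P) = -261 + P
J(-352) - (-495904)/473391 = (-261 - 352) - (-495904)/473391 = -613 - (-495904)/473391 = -613 - 1*(-495904/473391) = -613 + 495904/473391 = -289692779/473391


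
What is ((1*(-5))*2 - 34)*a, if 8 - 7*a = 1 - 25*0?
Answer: -44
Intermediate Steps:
a = 1 (a = 8/7 - (1 - 25*0)/7 = 8/7 - (1 - 5*0)/7 = 8/7 - (1 + 0)/7 = 8/7 - ⅐*1 = 8/7 - ⅐ = 1)
((1*(-5))*2 - 34)*a = ((1*(-5))*2 - 34)*1 = (-5*2 - 34)*1 = (-10 - 34)*1 = -44*1 = -44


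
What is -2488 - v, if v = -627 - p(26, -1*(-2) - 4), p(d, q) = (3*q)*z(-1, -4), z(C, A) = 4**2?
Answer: -1957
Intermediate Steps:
z(C, A) = 16
p(d, q) = 48*q (p(d, q) = (3*q)*16 = 48*q)
v = -531 (v = -627 - 48*(-1*(-2) - 4) = -627 - 48*(2 - 4) = -627 - 48*(-2) = -627 - 1*(-96) = -627 + 96 = -531)
-2488 - v = -2488 - 1*(-531) = -2488 + 531 = -1957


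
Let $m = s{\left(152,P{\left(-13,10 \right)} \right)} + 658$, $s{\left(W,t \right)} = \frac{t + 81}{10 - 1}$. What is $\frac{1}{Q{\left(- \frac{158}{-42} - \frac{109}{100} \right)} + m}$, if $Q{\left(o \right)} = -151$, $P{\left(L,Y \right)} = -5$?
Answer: $\frac{9}{4639} \approx 0.0019401$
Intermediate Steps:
$s{\left(W,t \right)} = 9 + \frac{t}{9}$ ($s{\left(W,t \right)} = \frac{81 + t}{9} = \left(81 + t\right) \frac{1}{9} = 9 + \frac{t}{9}$)
$m = \frac{5998}{9}$ ($m = \left(9 + \frac{1}{9} \left(-5\right)\right) + 658 = \left(9 - \frac{5}{9}\right) + 658 = \frac{76}{9} + 658 = \frac{5998}{9} \approx 666.44$)
$\frac{1}{Q{\left(- \frac{158}{-42} - \frac{109}{100} \right)} + m} = \frac{1}{-151 + \frac{5998}{9}} = \frac{1}{\frac{4639}{9}} = \frac{9}{4639}$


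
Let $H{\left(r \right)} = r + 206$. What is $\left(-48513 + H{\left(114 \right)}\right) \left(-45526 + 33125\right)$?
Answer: $597641393$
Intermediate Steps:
$H{\left(r \right)} = 206 + r$
$\left(-48513 + H{\left(114 \right)}\right) \left(-45526 + 33125\right) = \left(-48513 + \left(206 + 114\right)\right) \left(-45526 + 33125\right) = \left(-48513 + 320\right) \left(-12401\right) = \left(-48193\right) \left(-12401\right) = 597641393$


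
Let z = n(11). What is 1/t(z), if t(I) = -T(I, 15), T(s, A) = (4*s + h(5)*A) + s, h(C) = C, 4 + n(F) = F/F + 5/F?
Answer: -11/685 ≈ -0.016058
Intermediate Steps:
n(F) = -3 + 5/F (n(F) = -4 + (F/F + 5/F) = -4 + (1 + 5/F) = -3 + 5/F)
T(s, A) = 5*A + 5*s (T(s, A) = (4*s + 5*A) + s = 5*A + 5*s)
z = -28/11 (z = -3 + 5/11 = -28/11 ≈ -2.5455)
t(I) = -75 - 5*I (t(I) = -(5*15 + 5*I) = -(75 + 5*I) = -75 - 5*I)
1/t(z) = 1/(-75 - 5*(-28/11)) = 1/(-75 + 140/11) = 1/(-685/11) = -11/685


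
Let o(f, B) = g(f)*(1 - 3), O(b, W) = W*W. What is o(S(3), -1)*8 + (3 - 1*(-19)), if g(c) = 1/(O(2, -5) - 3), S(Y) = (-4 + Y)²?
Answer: 234/11 ≈ 21.273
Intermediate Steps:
O(b, W) = W²
g(c) = 1/22 (g(c) = 1/((-5)² - 3) = 1/(25 - 3) = 1/22)
o(f, B) = -1/11 (o(f, B) = (1 - 3)/22 = (1/22)*(-2) = -1/11)
o(S(3), -1)*8 + (3 - 1*(-19)) = -1/11*8 + (3 - 1*(-19)) = -8/11 + (3 + 19) = -8/11 + 22 = 234/11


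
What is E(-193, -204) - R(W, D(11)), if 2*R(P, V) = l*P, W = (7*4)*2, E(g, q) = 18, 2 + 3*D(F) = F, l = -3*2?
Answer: 186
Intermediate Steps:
l = -6
D(F) = -⅔ + F/3
W = 56 (W = 28*2 = 56)
R(P, V) = -3*P (R(P, V) = (-6*P)/2 = -3*P)
E(-193, -204) - R(W, D(11)) = 18 - (-3)*56 = 18 - 1*(-168) = 18 + 168 = 186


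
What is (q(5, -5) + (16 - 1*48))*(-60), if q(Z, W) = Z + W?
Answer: 1920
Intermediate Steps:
q(Z, W) = W + Z
(q(5, -5) + (16 - 1*48))*(-60) = ((-5 + 5) + (16 - 1*48))*(-60) = (0 + (16 - 48))*(-60) = (0 - 32)*(-60) = -32*(-60) = 1920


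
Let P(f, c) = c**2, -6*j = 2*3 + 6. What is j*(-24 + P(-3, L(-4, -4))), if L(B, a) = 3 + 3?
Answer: -24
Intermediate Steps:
j = -2 (j = -(2*3 + 6)/6 = -(6 + 6)/6 = -1/6*12 = -2)
L(B, a) = 6
j*(-24 + P(-3, L(-4, -4))) = -2*(-24 + 6**2) = -2*(-24 + 36) = -2*12 = -24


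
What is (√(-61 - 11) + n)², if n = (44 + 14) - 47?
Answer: 49 + 132*I*√2 ≈ 49.0 + 186.68*I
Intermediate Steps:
n = 11 (n = 58 - 47 = 11)
(√(-61 - 11) + n)² = (√(-61 - 11) + 11)² = (√(-72) + 11)² = (6*I*√2 + 11)² = (11 + 6*I*√2)²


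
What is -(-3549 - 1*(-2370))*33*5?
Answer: 194535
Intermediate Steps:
-(-3549 - 1*(-2370))*33*5 = -(-3549 + 2370)*165 = -(-1179)*165 = -1*(-194535) = 194535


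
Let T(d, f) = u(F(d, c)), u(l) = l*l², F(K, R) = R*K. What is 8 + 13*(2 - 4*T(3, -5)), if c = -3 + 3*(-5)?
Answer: 8188162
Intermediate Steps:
c = -18 (c = -3 - 15 = -18)
F(K, R) = K*R
u(l) = l³
T(d, f) = -5832*d³ (T(d, f) = (d*(-18))³ = (-18*d)³ = -5832*d³)
8 + 13*(2 - 4*T(3, -5)) = 8 + 13*(2 - (-23328)*3³) = 8 + 13*(2 - (-23328)*27) = 8 + 13*(2 - 4*(-157464)) = 8 + 13*(2 + 629856) = 8 + 13*629858 = 8 + 8188154 = 8188162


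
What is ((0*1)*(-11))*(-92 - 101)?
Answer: 0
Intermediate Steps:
((0*1)*(-11))*(-92 - 101) = (0*(-11))*(-193) = 0*(-193) = 0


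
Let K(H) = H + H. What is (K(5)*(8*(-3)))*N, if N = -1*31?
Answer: 7440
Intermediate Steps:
K(H) = 2*H
N = -31
(K(5)*(8*(-3)))*N = ((2*5)*(8*(-3)))*(-31) = (10*(-24))*(-31) = -240*(-31) = 7440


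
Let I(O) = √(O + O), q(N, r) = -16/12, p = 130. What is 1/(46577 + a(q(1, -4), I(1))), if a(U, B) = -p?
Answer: 1/46447 ≈ 2.1530e-5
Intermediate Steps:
q(N, r) = -4/3 (q(N, r) = -16*1/12 = -4/3)
I(O) = √2*√O (I(O) = √(2*O) = √2*√O)
a(U, B) = -130 (a(U, B) = -1*130 = -130)
1/(46577 + a(q(1, -4), I(1))) = 1/(46577 - 130) = 1/46447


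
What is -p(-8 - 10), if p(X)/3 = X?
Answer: 54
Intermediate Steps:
p(X) = 3*X
-p(-8 - 10) = -3*(-8 - 10) = -3*(-18) = -1*(-54) = 54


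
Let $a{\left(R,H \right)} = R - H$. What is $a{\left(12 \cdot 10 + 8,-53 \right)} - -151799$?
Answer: $151980$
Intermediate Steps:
$a{\left(12 \cdot 10 + 8,-53 \right)} - -151799 = \left(\left(12 \cdot 10 + 8\right) - -53\right) - -151799 = \left(\left(120 + 8\right) + 53\right) + 151799 = \left(128 + 53\right) + 151799 = 181 + 151799 = 151980$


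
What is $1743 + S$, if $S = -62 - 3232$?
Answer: $-1551$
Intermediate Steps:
$S = -3294$ ($S = -62 - 3232 = -3294$)
$1743 + S = 1743 - 3294 = -1551$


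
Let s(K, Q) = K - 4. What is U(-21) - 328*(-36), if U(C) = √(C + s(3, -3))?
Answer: 11808 + I*√22 ≈ 11808.0 + 4.6904*I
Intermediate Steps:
s(K, Q) = -4 + K
U(C) = √(-1 + C) (U(C) = √(C + (-4 + 3)) = √(C - 1) = √(-1 + C))
U(-21) - 328*(-36) = √(-1 - 21) - 328*(-36) = √(-22) + 11808 = I*√22 + 11808 = 11808 + I*√22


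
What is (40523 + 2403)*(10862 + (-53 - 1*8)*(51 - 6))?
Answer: 348430342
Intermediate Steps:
(40523 + 2403)*(10862 + (-53 - 1*8)*(51 - 6)) = 42926*(10862 + (-53 - 8)*45) = 42926*(10862 - 61*45) = 42926*(10862 - 2745) = 42926*8117 = 348430342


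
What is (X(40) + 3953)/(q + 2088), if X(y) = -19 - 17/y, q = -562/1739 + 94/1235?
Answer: 67584010819/35870351328 ≈ 1.8841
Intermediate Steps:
q = -530604/2147665 (q = -562*1/1739 + 94*(1/1235) = -562/1739 + 94/1235 = -530604/2147665 ≈ -0.24706)
X(y) = -19 - 17/y
(X(40) + 3953)/(q + 2088) = ((-19 - 17/40) + 3953)/(-530604/2147665 + 2088) = ((-19 - 17*1/40) + 3953)/(4483793916/2147665) = ((-19 - 17/40) + 3953)*(2147665/4483793916) = (-777/40 + 3953)*(2147665/4483793916) = (157343/40)*(2147665/4483793916) = 67584010819/35870351328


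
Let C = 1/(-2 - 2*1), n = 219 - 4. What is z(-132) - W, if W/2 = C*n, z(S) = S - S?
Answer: 215/2 ≈ 107.50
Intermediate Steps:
n = 215
C = -¼ (C = 1/(-2 - 2) = 1/(-4) = -¼ ≈ -0.25000)
z(S) = 0
W = -215/2 (W = 2*(-¼*215) = 2*(-215/4) = -215/2 ≈ -107.50)
z(-132) - W = 0 - 1*(-215/2) = 0 + 215/2 = 215/2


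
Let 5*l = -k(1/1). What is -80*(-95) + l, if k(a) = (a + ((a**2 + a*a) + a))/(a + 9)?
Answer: 189998/25 ≈ 7599.9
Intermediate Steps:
k(a) = (2*a + 2*a**2)/(9 + a) (k(a) = (a + ((a**2 + a**2) + a))/(9 + a) = (a + (2*a**2 + a))/(9 + a) = (a + (a + 2*a**2))/(9 + a) = (2*a + 2*a**2)/(9 + a))
l = -2/25 (l = (-2*(1 + 1/1)/(1*(9 + 1/1)))/5 = (-2*(1 + 1)/(9 + 1))/5 = (-2*2/10)/5 = (-1*2/5)/5 = (1/5)*(-2/5) = -2/25 ≈ -0.080000)
-80*(-95) + l = -80*(-95) - 2/25 = 7600 - 2/25 = 189998/25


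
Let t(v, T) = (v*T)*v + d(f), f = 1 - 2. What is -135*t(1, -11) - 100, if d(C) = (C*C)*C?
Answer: 1520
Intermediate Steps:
f = -1
d(C) = C**3 (d(C) = C**2*C = C**3)
t(v, T) = -1 + T*v**2 (t(v, T) = (v*T)*v + (-1)**3 = (T*v)*v - 1 = T*v**2 - 1 = -1 + T*v**2)
-135*t(1, -11) - 100 = -135*(-1 - 11*1**2) - 100 = -135*(-1 - 11*1) - 100 = -135*(-1 - 11) - 100 = -135*(-12) - 100 = 1620 - 100 = 1520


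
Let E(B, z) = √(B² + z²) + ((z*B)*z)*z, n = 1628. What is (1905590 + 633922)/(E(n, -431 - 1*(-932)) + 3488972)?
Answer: 34660433470726080/2794207795453662657241 - 846504*√2901385/13971038977268313286205 ≈ 1.2404e-5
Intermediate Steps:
E(B, z) = √(B² + z²) + B*z³ (E(B, z) = √(B² + z²) + ((B*z)*z)*z = √(B² + z²) + (B*z²)*z = √(B² + z²) + B*z³)
(1905590 + 633922)/(E(n, -431 - 1*(-932)) + 3488972) = (1905590 + 633922)/((√(1628² + (-431 - 1*(-932))²) + 1628*(-431 - 1*(-932))³) + 3488972) = 2539512/((√(2650384 + (-431 + 932)²) + 1628*(-431 + 932)³) + 3488972) = 2539512/((√(2650384 + 501²) + 1628*501³) + 3488972) = 2539512/((√(2650384 + 251001) + 1628*125751501) + 3488972) = 2539512/((√2901385 + 204723443628) + 3488972) = 2539512/((204723443628 + √2901385) + 3488972) = 2539512/(204726932600 + √2901385)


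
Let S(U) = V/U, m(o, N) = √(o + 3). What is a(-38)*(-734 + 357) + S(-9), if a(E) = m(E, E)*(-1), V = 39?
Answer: -13/3 + 377*I*√35 ≈ -4.3333 + 2230.4*I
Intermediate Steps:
m(o, N) = √(3 + o)
S(U) = 39/U
a(E) = -√(3 + E) (a(E) = √(3 + E)*(-1) = -√(3 + E))
a(-38)*(-734 + 357) + S(-9) = (-√(3 - 38))*(-734 + 357) + 39/(-9) = -√(-35)*(-377) + 39*(-⅑) = -I*√35*(-377) - 13/3 = 377*I*√35 - 13/3 = -13/3 + 377*I*√35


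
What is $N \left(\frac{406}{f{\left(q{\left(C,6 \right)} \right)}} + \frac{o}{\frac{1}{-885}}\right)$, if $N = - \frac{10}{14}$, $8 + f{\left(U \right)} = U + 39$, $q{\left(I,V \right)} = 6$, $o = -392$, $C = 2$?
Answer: $- \frac{9168890}{37} \approx -2.4781 \cdot 10^{5}$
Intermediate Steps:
$f{\left(U \right)} = 31 + U$ ($f{\left(U \right)} = -8 + \left(U + 39\right) = -8 + \left(39 + U\right) = 31 + U$)
$N = - \frac{5}{7}$ ($N = \left(-10\right) \frac{1}{14} = - \frac{5}{7} \approx -0.71429$)
$N \left(\frac{406}{f{\left(q{\left(C,6 \right)} \right)}} + \frac{o}{\frac{1}{-885}}\right) = - \frac{5 \left(\frac{406}{31 + 6} - \frac{392}{\frac{1}{-885}}\right)}{7} = - \frac{5 \left(\frac{406}{37} - \frac{392}{- \frac{1}{885}}\right)}{7} = - \frac{5 \left(406 \cdot \frac{1}{37} - -346920\right)}{7} = - \frac{5 \left(\frac{406}{37} + 346920\right)}{7} = \left(- \frac{5}{7}\right) \frac{12836446}{37} = - \frac{9168890}{37}$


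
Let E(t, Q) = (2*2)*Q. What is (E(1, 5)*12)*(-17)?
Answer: -4080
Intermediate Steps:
E(t, Q) = 4*Q
(E(1, 5)*12)*(-17) = ((4*5)*12)*(-17) = (20*12)*(-17) = 240*(-17) = -4080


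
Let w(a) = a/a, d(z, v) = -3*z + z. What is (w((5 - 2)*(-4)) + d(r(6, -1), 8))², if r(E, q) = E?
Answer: 121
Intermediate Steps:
d(z, v) = -2*z
w(a) = 1
(w((5 - 2)*(-4)) + d(r(6, -1), 8))² = (1 - 2*6)² = (1 - 12)² = (-11)² = 121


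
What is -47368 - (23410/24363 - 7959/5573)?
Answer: -6431326711445/135774999 ≈ -47368.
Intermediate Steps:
-47368 - (23410/24363 - 7959/5573) = -47368 - 1*(-63441187/135774999) = -47368 + 63441187/135774999 = -6431326711445/135774999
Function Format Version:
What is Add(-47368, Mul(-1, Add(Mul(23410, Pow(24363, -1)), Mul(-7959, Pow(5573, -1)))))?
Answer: Rational(-6431326711445, 135774999) ≈ -47368.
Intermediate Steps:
Add(-47368, Mul(-1, Add(Mul(23410, Pow(24363, -1)), Mul(-7959, Pow(5573, -1))))) = Add(-47368, Mul(-1, Add(Mul(23410, Rational(1, 24363)), Mul(-7959, Rational(1, 5573))))) = Add(-47368, Mul(-1, Add(Rational(23410, 24363), Rational(-7959, 5573)))) = Add(-47368, Mul(-1, Rational(-63441187, 135774999))) = Add(-47368, Rational(63441187, 135774999)) = Rational(-6431326711445, 135774999)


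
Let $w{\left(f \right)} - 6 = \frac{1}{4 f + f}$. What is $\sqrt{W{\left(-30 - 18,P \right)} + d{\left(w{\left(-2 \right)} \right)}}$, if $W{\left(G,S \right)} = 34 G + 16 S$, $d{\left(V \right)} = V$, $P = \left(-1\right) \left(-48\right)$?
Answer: $\frac{i \sqrt{85810}}{10} \approx 29.293 i$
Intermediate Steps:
$P = 48$
$w{\left(f \right)} = 6 + \frac{1}{5 f}$ ($w{\left(f \right)} = 6 + \frac{1}{4 f + f} = 6 + \frac{1}{5 f}$)
$W{\left(G,S \right)} = 16 S + 34 G$
$\sqrt{W{\left(-30 - 18,P \right)} + d{\left(w{\left(-2 \right)} \right)}} = \sqrt{\left(16 \cdot 48 + 34 \left(-30 - 18\right)\right) + \left(6 + \frac{1}{5 \left(-2\right)}\right)} = \sqrt{\left(768 + 34 \left(-48\right)\right) + \left(6 + \frac{1}{5} \left(- \frac{1}{2}\right)\right)} = \sqrt{\left(768 - 1632\right) + \left(6 - \frac{1}{10}\right)} = \sqrt{-864 + \frac{59}{10}} = \sqrt{- \frac{8581}{10}} = \frac{i \sqrt{85810}}{10}$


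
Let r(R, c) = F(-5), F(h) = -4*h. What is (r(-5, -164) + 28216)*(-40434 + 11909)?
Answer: -805431900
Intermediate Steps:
r(R, c) = 20 (r(R, c) = -4*(-5) = 20)
(r(-5, -164) + 28216)*(-40434 + 11909) = (20 + 28216)*(-40434 + 11909) = 28236*(-28525) = -805431900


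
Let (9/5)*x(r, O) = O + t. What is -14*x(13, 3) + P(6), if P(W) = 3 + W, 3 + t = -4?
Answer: 361/9 ≈ 40.111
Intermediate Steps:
t = -7 (t = -3 - 4 = -7)
x(r, O) = -35/9 + 5*O/9 (x(r, O) = 5*(O - 7)/9 = 5*(-7 + O)/9 = -35/9 + 5*O/9)
-14*x(13, 3) + P(6) = -14*(-35/9 + (5/9)*3) + (3 + 6) = -14*(-35/9 + 5/3) + 9 = -14*(-20/9) + 9 = 280/9 + 9 = 361/9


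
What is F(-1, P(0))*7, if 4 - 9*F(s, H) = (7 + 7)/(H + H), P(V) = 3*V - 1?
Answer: 77/9 ≈ 8.5556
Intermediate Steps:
P(V) = -1 + 3*V
F(s, H) = 4/9 - 7/(9*H) (F(s, H) = 4/9 - (7 + 7)/(9*(H + H)) = 4/9 - 14/(9*(2*H)) = 4/9 - 14*1/(2*H)/9 = 4/9 - 7/(9*H))
F(-1, P(0))*7 = ((-7 + 4*(-1 + 3*0))/(9*(-1 + 3*0)))*7 = ((-7 + 4*(-1 + 0))/(9*(-1 + 0)))*7 = ((1/9)*(-7 + 4*(-1))/(-1))*7 = ((1/9)*(-1)*(-7 - 4))*7 = ((1/9)*(-1)*(-11))*7 = (11/9)*7 = 77/9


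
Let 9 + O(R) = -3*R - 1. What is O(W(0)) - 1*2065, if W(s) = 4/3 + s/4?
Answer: -2079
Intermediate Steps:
W(s) = 4/3 + s/4 (W(s) = 4*(1/3) + s*(1/4) = 4/3 + s/4)
O(R) = -10 - 3*R (O(R) = -9 + (-3*R - 1) = -9 + (-1 - 3*R) = -10 - 3*R)
O(W(0)) - 1*2065 = (-10 - 3*(4/3 + (1/4)*0)) - 1*2065 = (-10 - 3*(4/3 + 0)) - 2065 = (-10 - 3*4/3) - 2065 = (-10 - 4) - 2065 = -14 - 2065 = -2079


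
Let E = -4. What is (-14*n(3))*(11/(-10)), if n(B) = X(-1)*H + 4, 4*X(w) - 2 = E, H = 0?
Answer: 308/5 ≈ 61.600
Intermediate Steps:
X(w) = -½ (X(w) = ½ + (¼)*(-4) = ½ - 1 = -½)
n(B) = 4 (n(B) = -½*0 + 4 = 0 + 4 = 4)
(-14*n(3))*(11/(-10)) = (-14*4)*(11/(-10)) = -616*(-1)/10 = -56*(-11/10) = 308/5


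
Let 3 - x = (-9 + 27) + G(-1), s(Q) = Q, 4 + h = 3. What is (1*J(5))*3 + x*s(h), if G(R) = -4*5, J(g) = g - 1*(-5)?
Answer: 25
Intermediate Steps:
J(g) = 5 + g (J(g) = g + 5 = 5 + g)
h = -1 (h = -4 + 3 = -1)
G(R) = -20
x = 5 (x = 3 - ((-9 + 27) - 20) = 3 - (18 - 20) = 3 - 1*(-2) = 3 + 2 = 5)
(1*J(5))*3 + x*s(h) = (1*(5 + 5))*3 + 5*(-1) = (1*10)*3 - 5 = 10*3 - 5 = 30 - 5 = 25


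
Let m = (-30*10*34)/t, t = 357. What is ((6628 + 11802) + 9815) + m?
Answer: 197515/7 ≈ 28216.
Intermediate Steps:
m = -200/7 (m = (-30*10*34)/357 = -300*34*(1/357) = -10200*1/357 = -200/7 ≈ -28.571)
((6628 + 11802) + 9815) + m = ((6628 + 11802) + 9815) - 200/7 = (18430 + 9815) - 200/7 = 28245 - 200/7 = 197515/7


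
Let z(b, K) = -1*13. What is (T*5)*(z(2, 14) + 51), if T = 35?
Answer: 6650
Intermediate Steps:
z(b, K) = -13
(T*5)*(z(2, 14) + 51) = (35*5)*(-13 + 51) = 175*38 = 6650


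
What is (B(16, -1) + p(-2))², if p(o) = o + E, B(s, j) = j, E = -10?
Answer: 169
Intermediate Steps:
p(o) = -10 + o (p(o) = o - 10 = -10 + o)
(B(16, -1) + p(-2))² = (-1 + (-10 - 2))² = (-1 - 12)² = (-13)² = 169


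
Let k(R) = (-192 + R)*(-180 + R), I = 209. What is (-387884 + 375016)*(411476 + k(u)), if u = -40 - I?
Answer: -7729357220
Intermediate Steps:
u = -249 (u = -40 - 1*209 = -40 - 209 = -249)
(-387884 + 375016)*(411476 + k(u)) = (-387884 + 375016)*(411476 + (34560 + (-249)**2 - 372*(-249))) = -12868*(411476 + (34560 + 62001 + 92628)) = -12868*(411476 + 189189) = -12868*600665 = -7729357220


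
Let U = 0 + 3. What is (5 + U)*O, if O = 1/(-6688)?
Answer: -1/836 ≈ -0.0011962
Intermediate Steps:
U = 3
O = -1/6688 ≈ -0.00014952
(5 + U)*O = (5 + 3)*(-1/6688) = 8*(-1/6688) = -1/836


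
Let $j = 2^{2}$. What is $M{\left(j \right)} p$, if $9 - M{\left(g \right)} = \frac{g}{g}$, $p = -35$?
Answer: $-280$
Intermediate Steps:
$j = 4$
$M{\left(g \right)} = 8$ ($M{\left(g \right)} = 9 - \frac{g}{g} = 9 - 1 = 8$)
$M{\left(j \right)} p = 8 \left(-35\right) = -280$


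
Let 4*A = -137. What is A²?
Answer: 18769/16 ≈ 1173.1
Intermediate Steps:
A = -137/4 (A = (¼)*(-137) = -137/4 ≈ -34.250)
A² = (-137/4)² = 18769/16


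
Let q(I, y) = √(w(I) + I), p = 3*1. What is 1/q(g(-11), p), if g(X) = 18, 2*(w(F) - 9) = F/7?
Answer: √154/66 ≈ 0.18803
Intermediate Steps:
w(F) = 9 + F/14 (w(F) = 9 + (F/7)/2 = 9 + F/14)
p = 3
q(I, y) = √(9 + 15*I/14) (q(I, y) = √((9 + I/14) + I) = √(9 + 15*I/14))
1/q(g(-11), p) = 1/(√(1764 + 210*18)/14) = 1/(√(1764 + 3780)/14) = 1/(√5544/14) = 1/((6*√154)/14) = 1/(3*√154/7) = √154/66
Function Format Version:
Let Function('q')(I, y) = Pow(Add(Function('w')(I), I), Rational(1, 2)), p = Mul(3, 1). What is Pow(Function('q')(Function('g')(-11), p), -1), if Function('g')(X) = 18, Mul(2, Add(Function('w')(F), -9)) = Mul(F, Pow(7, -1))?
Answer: Mul(Rational(1, 66), Pow(154, Rational(1, 2))) ≈ 0.18803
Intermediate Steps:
Function('w')(F) = Add(9, Mul(Rational(1, 14), F)) (Function('w')(F) = Add(9, Mul(Rational(1, 2), Mul(F, Pow(7, -1)))) = Add(9, Mul(Rational(1, 2), Mul(F, Rational(1, 7)))) = Add(9, Mul(Rational(1, 2), Mul(Rational(1, 7), F))) = Add(9, Mul(Rational(1, 14), F)))
p = 3
Function('q')(I, y) = Pow(Add(9, Mul(Rational(15, 14), I)), Rational(1, 2)) (Function('q')(I, y) = Pow(Add(Add(9, Mul(Rational(1, 14), I)), I), Rational(1, 2)) = Pow(Add(9, Mul(Rational(15, 14), I)), Rational(1, 2)))
Pow(Function('q')(Function('g')(-11), p), -1) = Pow(Mul(Rational(1, 14), Pow(Add(1764, Mul(210, 18)), Rational(1, 2))), -1) = Pow(Mul(Rational(1, 14), Pow(Add(1764, 3780), Rational(1, 2))), -1) = Pow(Mul(Rational(1, 14), Pow(5544, Rational(1, 2))), -1) = Pow(Mul(Rational(1, 14), Mul(6, Pow(154, Rational(1, 2)))), -1) = Pow(Mul(Rational(3, 7), Pow(154, Rational(1, 2))), -1) = Mul(Rational(1, 66), Pow(154, Rational(1, 2)))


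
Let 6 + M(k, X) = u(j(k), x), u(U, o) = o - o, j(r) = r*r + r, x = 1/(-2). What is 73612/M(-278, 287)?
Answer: -36806/3 ≈ -12269.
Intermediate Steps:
x = -½ ≈ -0.50000
j(r) = r + r² (j(r) = r² + r = r + r²)
u(U, o) = 0
M(k, X) = -6 (M(k, X) = -6 + 0 = -6)
73612/M(-278, 287) = 73612/(-6) = 73612*(-⅙) = -36806/3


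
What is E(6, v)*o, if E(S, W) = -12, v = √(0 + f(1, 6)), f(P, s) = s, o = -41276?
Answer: 495312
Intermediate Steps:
v = √6 (v = √(0 + 6) = √6 ≈ 2.4495)
E(6, v)*o = -12*(-41276) = 495312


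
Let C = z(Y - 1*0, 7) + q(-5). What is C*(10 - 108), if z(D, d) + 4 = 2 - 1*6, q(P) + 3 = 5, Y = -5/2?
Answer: 588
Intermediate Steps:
Y = -5/2 (Y = -5*½ = -5/2 ≈ -2.5000)
q(P) = 2 (q(P) = -3 + 5 = 2)
z(D, d) = -8 (z(D, d) = -4 + (2 - 1*6) = -4 + (2 - 6) = -4 - 4 = -8)
C = -6 (C = -8 + 2 = -6)
C*(10 - 108) = -6*(10 - 108) = -6*(-98) = 588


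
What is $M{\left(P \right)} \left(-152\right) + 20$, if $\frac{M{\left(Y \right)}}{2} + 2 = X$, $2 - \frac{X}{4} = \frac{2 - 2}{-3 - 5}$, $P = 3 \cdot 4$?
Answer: $-1804$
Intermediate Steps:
$P = 12$
$X = 8$ ($X = 8 - 4 \frac{2 - 2}{-3 - 5} = 8 - 4 \frac{0}{-8} = 8 - 4 \cdot 0 \left(- \frac{1}{8}\right) = 8 - 0 = 8 + 0 = 8$)
$M{\left(Y \right)} = 12$ ($M{\left(Y \right)} = -4 + 2 \cdot 8 = -4 + 16 = 12$)
$M{\left(P \right)} \left(-152\right) + 20 = 12 \left(-152\right) + 20 = -1824 + 20 = -1804$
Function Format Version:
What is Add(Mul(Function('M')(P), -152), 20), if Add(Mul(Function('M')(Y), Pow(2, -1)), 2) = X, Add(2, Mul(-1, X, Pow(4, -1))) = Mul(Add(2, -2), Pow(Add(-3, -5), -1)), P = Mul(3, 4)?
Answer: -1804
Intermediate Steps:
P = 12
X = 8 (X = Add(8, Mul(-4, Mul(Add(2, -2), Pow(Add(-3, -5), -1)))) = Add(8, Mul(-4, Mul(0, Pow(-8, -1)))) = Add(8, Mul(-4, Mul(0, Rational(-1, 8)))) = Add(8, Mul(-4, 0)) = Add(8, 0) = 8)
Function('M')(Y) = 12 (Function('M')(Y) = Add(-4, Mul(2, 8)) = Add(-4, 16) = 12)
Add(Mul(Function('M')(P), -152), 20) = Add(Mul(12, -152), 20) = Add(-1824, 20) = -1804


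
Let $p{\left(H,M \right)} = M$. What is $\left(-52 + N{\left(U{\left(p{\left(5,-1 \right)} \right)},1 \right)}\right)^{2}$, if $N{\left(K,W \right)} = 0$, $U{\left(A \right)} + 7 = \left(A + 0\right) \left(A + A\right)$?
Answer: $2704$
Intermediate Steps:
$U{\left(A \right)} = -7 + 2 A^{2}$ ($U{\left(A \right)} = -7 + \left(A + 0\right) \left(A + A\right) = -7 + A 2 A = -7 + 2 A^{2}$)
$\left(-52 + N{\left(U{\left(p{\left(5,-1 \right)} \right)},1 \right)}\right)^{2} = \left(-52 + 0\right)^{2} = \left(-52\right)^{2} = 2704$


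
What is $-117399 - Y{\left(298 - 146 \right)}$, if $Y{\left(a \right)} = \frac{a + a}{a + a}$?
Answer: $-117400$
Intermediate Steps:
$Y{\left(a \right)} = 1$ ($Y{\left(a \right)} = \frac{2 a}{2 a} = 2 a \frac{1}{2 a} = 1$)
$-117399 - Y{\left(298 - 146 \right)} = -117399 - 1 = -117400$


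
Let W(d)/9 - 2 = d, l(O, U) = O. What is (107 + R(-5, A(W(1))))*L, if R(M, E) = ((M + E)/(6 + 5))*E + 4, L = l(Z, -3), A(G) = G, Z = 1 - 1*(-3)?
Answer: 660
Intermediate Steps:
Z = 4 (Z = 1 + 3 = 4)
W(d) = 18 + 9*d
L = 4
R(M, E) = 4 + E*(E/11 + M/11) (R(M, E) = ((E + M)/11)*E + 4 = ((E + M)*(1/11))*E + 4 = (E/11 + M/11)*E + 4 = E*(E/11 + M/11) + 4 = 4 + E*(E/11 + M/11))
(107 + R(-5, A(W(1))))*L = (107 + (4 + (18 + 9*1)²/11 + (1/11)*(18 + 9*1)*(-5)))*4 = (107 + (4 + (18 + 9)²/11 + (1/11)*(18 + 9)*(-5)))*4 = (107 + (4 + (1/11)*27² + (1/11)*27*(-5)))*4 = (107 + (4 + (1/11)*729 - 135/11))*4 = (107 + (4 + 729/11 - 135/11))*4 = (107 + 58)*4 = 165*4 = 660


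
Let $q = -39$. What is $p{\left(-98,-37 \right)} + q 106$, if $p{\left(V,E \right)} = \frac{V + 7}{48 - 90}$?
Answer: $- \frac{24791}{6} \approx -4131.8$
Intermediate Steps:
$p{\left(V,E \right)} = - \frac{1}{6} - \frac{V}{42}$ ($p{\left(V,E \right)} = \frac{7 + V}{-42} = \left(7 + V\right) \left(- \frac{1}{42}\right) = - \frac{1}{6} - \frac{V}{42}$)
$p{\left(-98,-37 \right)} + q 106 = \left(- \frac{1}{6} - - \frac{7}{3}\right) - 4134 = \left(- \frac{1}{6} + \frac{7}{3}\right) - 4134 = \frac{13}{6} - 4134 = - \frac{24791}{6}$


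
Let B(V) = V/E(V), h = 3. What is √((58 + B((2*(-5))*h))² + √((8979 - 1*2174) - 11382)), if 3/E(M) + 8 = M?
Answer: √(191844 + I*√4577) ≈ 438.0 + 0.0772*I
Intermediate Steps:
E(M) = 3/(-8 + M)
B(V) = V*(-8/3 + V/3) (B(V) = V/((3/(-8 + V))) = V*(-8/3 + V/3))
√((58 + B((2*(-5))*h))² + √((8979 - 1*2174) - 11382)) = √((58 + ((2*(-5))*3)*(-8 + (2*(-5))*3)/3)² + √((8979 - 1*2174) - 11382)) = √((58 + (-10*3)*(-8 - 10*3)/3)² + √((8979 - 2174) - 11382)) = √((58 + (⅓)*(-30)*(-8 - 30))² + √(6805 - 11382)) = √((58 + (⅓)*(-30)*(-38))² + √(-4577)) = √((58 + 380)² + I*√4577) = √(438² + I*√4577) = √(191844 + I*√4577)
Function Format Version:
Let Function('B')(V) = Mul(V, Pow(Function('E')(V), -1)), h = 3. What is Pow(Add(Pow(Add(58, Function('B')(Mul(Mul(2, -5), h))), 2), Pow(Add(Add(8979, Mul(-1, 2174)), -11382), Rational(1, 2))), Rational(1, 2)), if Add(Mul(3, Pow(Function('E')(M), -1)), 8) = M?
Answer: Pow(Add(191844, Mul(I, Pow(4577, Rational(1, 2)))), Rational(1, 2)) ≈ Add(438.00, Mul(0.0772, I))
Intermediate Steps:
Function('E')(M) = Mul(3, Pow(Add(-8, M), -1))
Function('B')(V) = Mul(V, Add(Rational(-8, 3), Mul(Rational(1, 3), V))) (Function('B')(V) = Mul(V, Pow(Mul(3, Pow(Add(-8, V), -1)), -1)) = Mul(V, Add(Rational(-8, 3), Mul(Rational(1, 3), V))))
Pow(Add(Pow(Add(58, Function('B')(Mul(Mul(2, -5), h))), 2), Pow(Add(Add(8979, Mul(-1, 2174)), -11382), Rational(1, 2))), Rational(1, 2)) = Pow(Add(Pow(Add(58, Mul(Rational(1, 3), Mul(Mul(2, -5), 3), Add(-8, Mul(Mul(2, -5), 3)))), 2), Pow(Add(Add(8979, Mul(-1, 2174)), -11382), Rational(1, 2))), Rational(1, 2)) = Pow(Add(Pow(Add(58, Mul(Rational(1, 3), Mul(-10, 3), Add(-8, Mul(-10, 3)))), 2), Pow(Add(Add(8979, -2174), -11382), Rational(1, 2))), Rational(1, 2)) = Pow(Add(Pow(Add(58, Mul(Rational(1, 3), -30, Add(-8, -30))), 2), Pow(Add(6805, -11382), Rational(1, 2))), Rational(1, 2)) = Pow(Add(Pow(Add(58, Mul(Rational(1, 3), -30, -38)), 2), Pow(-4577, Rational(1, 2))), Rational(1, 2)) = Pow(Add(Pow(Add(58, 380), 2), Mul(I, Pow(4577, Rational(1, 2)))), Rational(1, 2)) = Pow(Add(Pow(438, 2), Mul(I, Pow(4577, Rational(1, 2)))), Rational(1, 2)) = Pow(Add(191844, Mul(I, Pow(4577, Rational(1, 2)))), Rational(1, 2))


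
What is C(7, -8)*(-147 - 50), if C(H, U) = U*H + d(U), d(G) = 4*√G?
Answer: 11032 - 1576*I*√2 ≈ 11032.0 - 2228.8*I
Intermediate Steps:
C(H, U) = 4*√U + H*U (C(H, U) = U*H + 4*√U = H*U + 4*√U = 4*√U + H*U)
C(7, -8)*(-147 - 50) = (4*√(-8) + 7*(-8))*(-147 - 50) = (4*(2*I*√2) - 56)*(-197) = (8*I*√2 - 56)*(-197) = (-56 + 8*I*√2)*(-197) = 11032 - 1576*I*√2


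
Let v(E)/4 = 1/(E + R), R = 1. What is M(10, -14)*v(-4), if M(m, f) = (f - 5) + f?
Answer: 44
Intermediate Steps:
M(m, f) = -5 + 2*f (M(m, f) = (-5 + f) + f = -5 + 2*f)
v(E) = 4/(1 + E) (v(E) = 4/(E + 1) = 4/(1 + E))
M(10, -14)*v(-4) = (-5 + 2*(-14))*(4/(1 - 4)) = (-5 - 28)*(4/(-3)) = -132*(-1)/3 = -33*(-4/3) = 44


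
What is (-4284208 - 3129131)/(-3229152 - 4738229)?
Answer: 7413339/7967381 ≈ 0.93046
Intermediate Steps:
(-4284208 - 3129131)/(-3229152 - 4738229) = -7413339/(-7967381) = -7413339*(-1/7967381) = 7413339/7967381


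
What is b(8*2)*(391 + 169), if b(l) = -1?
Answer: -560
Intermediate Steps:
b(8*2)*(391 + 169) = -(391 + 169) = -1*560 = -560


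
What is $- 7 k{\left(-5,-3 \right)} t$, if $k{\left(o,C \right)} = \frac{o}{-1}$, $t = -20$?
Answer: $700$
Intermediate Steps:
$k{\left(o,C \right)} = - o$ ($k{\left(o,C \right)} = o \left(-1\right) = - o$)
$- 7 k{\left(-5,-3 \right)} t = - 7 \left(\left(-1\right) \left(-5\right)\right) \left(-20\right) = \left(-7\right) 5 \left(-20\right) = \left(-35\right) \left(-20\right) = 700$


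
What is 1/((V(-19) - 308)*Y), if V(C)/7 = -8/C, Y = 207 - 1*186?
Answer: -19/121716 ≈ -0.00015610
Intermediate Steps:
Y = 21 (Y = 207 - 186 = 21)
V(C) = -56/C (V(C) = 7*(-8/C) = -56/C)
1/((V(-19) - 308)*Y) = 1/((-56/(-19) - 308)*21) = 1/((-56*(-1/19) - 308)*21) = 1/((56/19 - 308)*21) = 1/(-5796/19*21) = 1/(-121716/19) = -19/121716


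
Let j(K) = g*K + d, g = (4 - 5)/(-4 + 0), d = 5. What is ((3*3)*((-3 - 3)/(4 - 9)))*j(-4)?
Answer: 216/5 ≈ 43.200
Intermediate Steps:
g = ¼ (g = -1/(-4) = -1*(-¼) = ¼ ≈ 0.25000)
j(K) = 5 + K/4 (j(K) = K/4 + 5 = 5 + K/4)
((3*3)*((-3 - 3)/(4 - 9)))*j(-4) = ((3*3)*((-3 - 3)/(4 - 9)))*(5 + (¼)*(-4)) = (9*(-6/(-5)))*(5 - 1) = (9*(-6*(-⅕)))*4 = (9*(6/5))*4 = (54/5)*4 = 216/5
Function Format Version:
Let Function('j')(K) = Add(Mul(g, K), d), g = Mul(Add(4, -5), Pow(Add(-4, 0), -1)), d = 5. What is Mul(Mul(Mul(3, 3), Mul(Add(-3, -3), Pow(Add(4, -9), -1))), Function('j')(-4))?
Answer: Rational(216, 5) ≈ 43.200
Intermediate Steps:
g = Rational(1, 4) (g = Mul(-1, Pow(-4, -1)) = Mul(-1, Rational(-1, 4)) = Rational(1, 4) ≈ 0.25000)
Function('j')(K) = Add(5, Mul(Rational(1, 4), K)) (Function('j')(K) = Add(Mul(Rational(1, 4), K), 5) = Add(5, Mul(Rational(1, 4), K)))
Mul(Mul(Mul(3, 3), Mul(Add(-3, -3), Pow(Add(4, -9), -1))), Function('j')(-4)) = Mul(Mul(Mul(3, 3), Mul(Add(-3, -3), Pow(Add(4, -9), -1))), Add(5, Mul(Rational(1, 4), -4))) = Mul(Mul(9, Mul(-6, Pow(-5, -1))), Add(5, -1)) = Mul(Mul(9, Mul(-6, Rational(-1, 5))), 4) = Mul(Mul(9, Rational(6, 5)), 4) = Mul(Rational(54, 5), 4) = Rational(216, 5)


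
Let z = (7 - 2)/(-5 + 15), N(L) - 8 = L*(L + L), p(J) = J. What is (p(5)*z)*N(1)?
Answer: 25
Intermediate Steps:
N(L) = 8 + 2*L² (N(L) = 8 + L*(L + L) = 8 + L*(2*L) = 8 + 2*L²)
z = ½ (z = 5/10 = 5*(⅒) = ½ ≈ 0.50000)
(p(5)*z)*N(1) = (5*(½))*(8 + 2*1²) = 5*(8 + 2*1)/2 = 5*(8 + 2)/2 = (5/2)*10 = 25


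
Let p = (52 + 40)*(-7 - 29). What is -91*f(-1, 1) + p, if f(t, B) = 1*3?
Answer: -3585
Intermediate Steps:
p = -3312 (p = 92*(-36) = -3312)
f(t, B) = 3
-91*f(-1, 1) + p = -91*3 - 3312 = -273 - 3312 = -3585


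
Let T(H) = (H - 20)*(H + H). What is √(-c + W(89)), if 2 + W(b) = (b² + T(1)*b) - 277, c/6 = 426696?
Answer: 34*I*√2211 ≈ 1598.7*I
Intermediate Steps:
c = 2560176 (c = 6*426696 = 2560176)
T(H) = 2*H*(-20 + H) (T(H) = (-20 + H)*(2*H) = 2*H*(-20 + H))
W(b) = -279 + b² - 38*b (W(b) = -2 + ((b² + (2*1*(-20 + 1))*b) - 277) = -2 + ((b² + (2*1*(-19))*b) - 277) = -2 + ((b² - 38*b) - 277) = -2 + (-277 + b² - 38*b) = -279 + b² - 38*b)
√(-c + W(89)) = √(-1*2560176 + (-279 + 89² - 38*89)) = √(-2560176 + (-279 + 7921 - 3382)) = √(-2560176 + 4260) = √(-2555916) = 34*I*√2211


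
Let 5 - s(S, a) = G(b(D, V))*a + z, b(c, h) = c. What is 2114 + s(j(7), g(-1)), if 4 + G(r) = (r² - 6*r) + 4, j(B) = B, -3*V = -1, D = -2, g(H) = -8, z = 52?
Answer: 2195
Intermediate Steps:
V = ⅓ (V = -⅓*(-1) = ⅓ ≈ 0.33333)
G(r) = r² - 6*r (G(r) = -4 + ((r² - 6*r) + 4) = -4 + (4 + r² - 6*r) = r² - 6*r)
s(S, a) = -47 - 16*a (s(S, a) = 5 - ((-2*(-6 - 2))*a + 52) = 5 - ((-2*(-8))*a + 52) = 5 - (16*a + 52) = 5 - (52 + 16*a) = 5 + (-52 - 16*a) = -47 - 16*a)
2114 + s(j(7), g(-1)) = 2114 + (-47 - 16*(-8)) = 2114 + (-47 + 128) = 2114 + 81 = 2195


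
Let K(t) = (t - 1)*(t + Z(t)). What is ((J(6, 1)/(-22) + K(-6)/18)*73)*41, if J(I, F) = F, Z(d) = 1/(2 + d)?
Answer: 5653777/792 ≈ 7138.6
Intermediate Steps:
K(t) = (-1 + t)*(t + 1/(2 + t)) (K(t) = (t - 1)*(t + 1/(2 + t)) = (-1 + t)*(t + 1/(2 + t)))
((J(6, 1)/(-22) + K(-6)/18)*73)*41 = ((1/(-22) + ((-1 + (-6)**2 + (-6)**3 - 1*(-6))/(2 - 6))/18)*73)*41 = ((1*(-1/22) + ((-1 + 36 - 216 + 6)/(-4))*(1/18))*73)*41 = ((-1/22 - 1/4*(-175)*(1/18))*73)*41 = ((-1/22 + (175/4)*(1/18))*73)*41 = ((-1/22 + 175/72)*73)*41 = ((1889/792)*73)*41 = (137897/792)*41 = 5653777/792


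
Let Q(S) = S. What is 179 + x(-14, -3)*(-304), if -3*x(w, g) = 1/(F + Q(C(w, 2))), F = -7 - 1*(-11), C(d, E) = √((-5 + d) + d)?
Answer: 27529/147 - 304*I*√33/147 ≈ 187.27 - 11.88*I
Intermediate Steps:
C(d, E) = √(-5 + 2*d)
F = 4 (F = -7 + 11 = 4)
x(w, g) = -1/(3*(4 + √(-5 + 2*w)))
179 + x(-14, -3)*(-304) = 179 - 1/(12 + 3*√(-5 + 2*(-14)))*(-304) = 179 - 1/(12 + 3*√(-5 - 28))*(-304) = 179 - 1/(12 + 3*√(-33))*(-304) = 179 - 1/(12 + 3*(I*√33))*(-304) = 179 - 1/(12 + 3*I*√33)*(-304) = 179 + 304/(12 + 3*I*√33)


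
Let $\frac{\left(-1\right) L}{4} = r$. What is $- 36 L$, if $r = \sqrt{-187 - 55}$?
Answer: $1584 i \sqrt{2} \approx 2240.1 i$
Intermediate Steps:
$r = 11 i \sqrt{2}$ ($r = \sqrt{-242} = 11 i \sqrt{2} \approx 15.556 i$)
$L = - 44 i \sqrt{2}$ ($L = - 4 \cdot 11 i \sqrt{2} = - 44 i \sqrt{2} \approx - 62.225 i$)
$- 36 L = - 36 \left(- 44 i \sqrt{2}\right) = 1584 i \sqrt{2}$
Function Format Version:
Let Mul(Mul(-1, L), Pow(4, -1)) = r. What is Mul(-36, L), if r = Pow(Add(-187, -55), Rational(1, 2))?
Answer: Mul(1584, I, Pow(2, Rational(1, 2))) ≈ Mul(2240.1, I)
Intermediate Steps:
r = Mul(11, I, Pow(2, Rational(1, 2))) (r = Pow(-242, Rational(1, 2)) = Mul(11, I, Pow(2, Rational(1, 2))) ≈ Mul(15.556, I))
L = Mul(-44, I, Pow(2, Rational(1, 2))) (L = Mul(-4, Mul(11, I, Pow(2, Rational(1, 2)))) = Mul(-44, I, Pow(2, Rational(1, 2))) ≈ Mul(-62.225, I))
Mul(-36, L) = Mul(-36, Mul(-44, I, Pow(2, Rational(1, 2)))) = Mul(1584, I, Pow(2, Rational(1, 2)))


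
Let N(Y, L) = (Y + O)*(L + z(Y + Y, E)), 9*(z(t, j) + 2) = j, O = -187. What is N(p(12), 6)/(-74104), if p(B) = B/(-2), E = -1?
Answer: 6755/666936 ≈ 0.010128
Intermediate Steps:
p(B) = -B/2 (p(B) = B*(-½) = -B/2)
z(t, j) = -2 + j/9
N(Y, L) = (-187 + Y)*(-19/9 + L) (N(Y, L) = (Y - 187)*(L + (-2 + (⅑)*(-1))) = (-187 + Y)*(L + (-2 - ⅑)) = (-187 + Y)*(L - 19/9) = (-187 + Y)*(-19/9 + L))
N(p(12), 6)/(-74104) = (3553/9 - 187*6 - (-19)*12/18 + 6*(-½*12))/(-74104) = (3553/9 - 1122 - 19/9*(-6) + 6*(-6))*(-1/74104) = (3553/9 - 1122 + 38/3 - 36)*(-1/74104) = -6755/9*(-1/74104) = 6755/666936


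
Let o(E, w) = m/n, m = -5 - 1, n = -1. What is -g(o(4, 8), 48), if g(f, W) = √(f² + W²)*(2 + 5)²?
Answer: -294*√65 ≈ -2370.3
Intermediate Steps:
m = -6
o(E, w) = 6 (o(E, w) = -6/(-1) = -6*(-1) = 6)
g(f, W) = 49*√(W² + f²) (g(f, W) = √(W² + f²)*7² = √(W² + f²)*49 = 49*√(W² + f²))
-g(o(4, 8), 48) = -49*√(48² + 6²) = -49*√(2304 + 36) = -49*√2340 = -49*6*√65 = -294*√65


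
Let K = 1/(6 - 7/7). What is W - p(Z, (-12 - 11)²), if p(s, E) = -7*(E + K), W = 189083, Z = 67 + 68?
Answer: 963937/5 ≈ 1.9279e+5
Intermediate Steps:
K = ⅕ (K = 1/(6 - 7/7) = 1/(6 - 1*1) = 1/(6 - 1) = 1/5 = ⅕ ≈ 0.20000)
Z = 135
p(s, E) = -7/5 - 7*E (p(s, E) = -7*(E + ⅕) = -7*(⅕ + E) = -7/5 - 7*E)
W - p(Z, (-12 - 11)²) = 189083 - (-7/5 - 7*(-12 - 11)²) = 189083 - (-7/5 - 7*(-23)²) = 189083 - (-7/5 - 7*529) = 189083 - (-7/5 - 3703) = 189083 - 1*(-18522/5) = 189083 + 18522/5 = 963937/5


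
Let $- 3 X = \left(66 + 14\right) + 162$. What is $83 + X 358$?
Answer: $- \frac{86387}{3} \approx -28796.0$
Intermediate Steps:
$X = - \frac{242}{3}$ ($X = - \frac{\left(66 + 14\right) + 162}{3} = - \frac{80 + 162}{3} = \left(- \frac{1}{3}\right) 242 = - \frac{242}{3} \approx -80.667$)
$83 + X 358 = 83 - \frac{86636}{3} = - \frac{86387}{3}$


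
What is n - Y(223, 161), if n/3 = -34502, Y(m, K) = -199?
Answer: -103307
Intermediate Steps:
n = -103506 (n = 3*(-34502) = -103506)
n - Y(223, 161) = -103506 - 1*(-199) = -103506 + 199 = -103307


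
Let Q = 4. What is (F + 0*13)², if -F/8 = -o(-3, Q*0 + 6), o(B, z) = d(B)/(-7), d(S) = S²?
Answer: 5184/49 ≈ 105.80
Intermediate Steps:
o(B, z) = -B²/7 (o(B, z) = B²/(-7) = B²*(-⅐) = -B²/7)
F = -72/7 (F = -(-8)*(-⅐*(-3)²) = -(-8)*(-⅐*9) = -(-8)*(-9)/7 = -8*9/7 = -72/7 ≈ -10.286)
(F + 0*13)² = (-72/7 + 0*13)² = (-72/7 + 0)² = (-72/7)² = 5184/49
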